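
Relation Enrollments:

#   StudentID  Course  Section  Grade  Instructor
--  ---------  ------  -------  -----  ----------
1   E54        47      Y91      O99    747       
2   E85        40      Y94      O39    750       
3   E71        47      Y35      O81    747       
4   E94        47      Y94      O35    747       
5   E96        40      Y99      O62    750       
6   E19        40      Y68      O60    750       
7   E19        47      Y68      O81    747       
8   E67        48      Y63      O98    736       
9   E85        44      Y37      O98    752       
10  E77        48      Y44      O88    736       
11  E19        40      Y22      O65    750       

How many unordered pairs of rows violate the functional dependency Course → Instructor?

0

Course=47: all 4 rows agree on Instructor — 0 pairs.
Course=40: all 4 rows agree on Instructor — 0 pairs.
Course=48: all 2 rows agree on Instructor — 0 pairs.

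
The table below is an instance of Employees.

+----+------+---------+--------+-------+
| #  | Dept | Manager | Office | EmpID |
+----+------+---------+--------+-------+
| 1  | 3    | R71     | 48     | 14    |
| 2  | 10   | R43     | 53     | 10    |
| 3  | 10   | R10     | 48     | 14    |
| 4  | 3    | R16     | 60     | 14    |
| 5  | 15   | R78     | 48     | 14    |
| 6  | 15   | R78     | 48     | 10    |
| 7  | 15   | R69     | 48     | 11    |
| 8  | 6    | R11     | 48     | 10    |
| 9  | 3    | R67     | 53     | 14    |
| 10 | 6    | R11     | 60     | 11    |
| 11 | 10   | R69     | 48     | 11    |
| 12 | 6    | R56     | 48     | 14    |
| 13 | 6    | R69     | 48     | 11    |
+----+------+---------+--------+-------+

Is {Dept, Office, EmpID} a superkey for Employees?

All 13 rows have distinct {Dept, Office, EmpID} values, so {Dept, Office, EmpID} → (all attributes) holds and {Dept, Office, EmpID} is a superkey.

Yes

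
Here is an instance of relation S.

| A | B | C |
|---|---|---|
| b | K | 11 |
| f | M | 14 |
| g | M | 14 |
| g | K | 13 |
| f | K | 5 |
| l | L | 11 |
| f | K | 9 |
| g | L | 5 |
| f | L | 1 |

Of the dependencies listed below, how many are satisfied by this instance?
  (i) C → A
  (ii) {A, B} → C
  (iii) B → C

(i) C → A: C=11: 2 rows → A takes values {b, l} — violation; C=14: 2 rows → A takes values {f, g} — violation; C=5: 2 rows → A takes values {f, g} — violation — fails.
(ii) {A, B} → C: (A=f, B=K): 2 rows → C takes values {5, 9} — violation — fails.
(iii) B → C: B=K: 4 rows → C takes values {11, 13, 5, 9} — violation; B=L: 3 rows → C takes values {11, 5, 1} — violation — fails.
None of the 3 dependencies hold.

0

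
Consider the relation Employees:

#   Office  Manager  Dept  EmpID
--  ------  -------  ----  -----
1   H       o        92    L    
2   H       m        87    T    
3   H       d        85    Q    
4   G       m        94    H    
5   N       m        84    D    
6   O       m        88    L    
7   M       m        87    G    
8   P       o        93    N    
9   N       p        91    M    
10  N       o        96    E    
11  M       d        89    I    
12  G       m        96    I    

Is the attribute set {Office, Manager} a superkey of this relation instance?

Rows 4 and 12 have the same {Office, Manager} value (Office=G, Manager=m) but are distinct tuples, so {Office, Manager} does not determine every attribute — not a superkey.

No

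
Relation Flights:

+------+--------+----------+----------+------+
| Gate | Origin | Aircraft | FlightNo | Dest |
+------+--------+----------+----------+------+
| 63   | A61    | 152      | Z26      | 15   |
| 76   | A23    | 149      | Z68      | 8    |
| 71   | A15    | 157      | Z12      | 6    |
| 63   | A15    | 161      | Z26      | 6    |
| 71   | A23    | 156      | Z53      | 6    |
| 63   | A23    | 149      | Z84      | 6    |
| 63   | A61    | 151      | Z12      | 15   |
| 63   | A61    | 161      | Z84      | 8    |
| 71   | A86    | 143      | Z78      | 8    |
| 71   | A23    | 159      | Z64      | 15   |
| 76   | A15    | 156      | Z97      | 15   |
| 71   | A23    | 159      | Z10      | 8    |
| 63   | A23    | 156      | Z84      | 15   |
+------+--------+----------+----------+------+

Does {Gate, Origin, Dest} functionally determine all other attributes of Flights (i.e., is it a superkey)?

Two distinct rows share (Gate=63, Origin=A61, Dest=15), so {Gate, Origin, Dest} does not determine every attribute — not a superkey.

No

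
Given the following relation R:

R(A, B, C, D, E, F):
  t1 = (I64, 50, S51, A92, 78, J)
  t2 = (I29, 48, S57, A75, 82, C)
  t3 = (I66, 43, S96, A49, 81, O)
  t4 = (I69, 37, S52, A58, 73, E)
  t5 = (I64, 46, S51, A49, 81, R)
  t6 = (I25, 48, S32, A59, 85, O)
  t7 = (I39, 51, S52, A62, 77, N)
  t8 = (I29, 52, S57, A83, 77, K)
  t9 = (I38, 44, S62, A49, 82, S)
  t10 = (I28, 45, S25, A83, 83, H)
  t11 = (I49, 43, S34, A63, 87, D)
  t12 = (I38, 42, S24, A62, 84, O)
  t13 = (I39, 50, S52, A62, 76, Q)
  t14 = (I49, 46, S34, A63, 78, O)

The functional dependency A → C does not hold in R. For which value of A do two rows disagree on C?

A=I64: rows 1, 5 → C = S51, S51 ✓
A=I29: rows 2, 8 → C = S57, S57 ✓
A=I66: row 3 → C = S96 ✓
A=I69: row 4 → C = S52 ✓
A=I25: row 6 → C = S32 ✓
A=I39: rows 7, 13 → C = S52, S52 ✓
A=I38: rows 9, 12 → C takes values {S62, S24} — violation
A=I28: row 10 → C = S25 ✓
A=I49: rows 11, 14 → C = S34, S34 ✓
The only A value with inconsistent C is A=I38.

I38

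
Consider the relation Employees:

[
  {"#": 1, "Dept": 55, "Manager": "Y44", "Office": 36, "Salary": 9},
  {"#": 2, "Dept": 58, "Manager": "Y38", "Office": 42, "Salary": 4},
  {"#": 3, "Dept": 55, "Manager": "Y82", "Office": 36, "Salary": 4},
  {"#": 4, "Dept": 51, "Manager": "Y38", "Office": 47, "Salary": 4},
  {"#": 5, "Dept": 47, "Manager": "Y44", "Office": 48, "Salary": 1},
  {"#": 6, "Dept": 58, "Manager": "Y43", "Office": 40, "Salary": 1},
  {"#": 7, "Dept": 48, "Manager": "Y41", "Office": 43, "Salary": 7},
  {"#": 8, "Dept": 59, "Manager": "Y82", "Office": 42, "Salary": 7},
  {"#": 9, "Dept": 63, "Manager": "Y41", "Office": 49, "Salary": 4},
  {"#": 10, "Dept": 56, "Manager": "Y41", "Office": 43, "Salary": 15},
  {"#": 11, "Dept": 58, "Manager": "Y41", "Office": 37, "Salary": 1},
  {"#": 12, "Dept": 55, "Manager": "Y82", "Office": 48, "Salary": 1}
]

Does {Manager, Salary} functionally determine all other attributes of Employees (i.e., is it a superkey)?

Rows 2 and 4 have the same {Manager, Salary} value (Manager=Y38, Salary=4) but are distinct tuples, so {Manager, Salary} does not determine every attribute — not a superkey.

No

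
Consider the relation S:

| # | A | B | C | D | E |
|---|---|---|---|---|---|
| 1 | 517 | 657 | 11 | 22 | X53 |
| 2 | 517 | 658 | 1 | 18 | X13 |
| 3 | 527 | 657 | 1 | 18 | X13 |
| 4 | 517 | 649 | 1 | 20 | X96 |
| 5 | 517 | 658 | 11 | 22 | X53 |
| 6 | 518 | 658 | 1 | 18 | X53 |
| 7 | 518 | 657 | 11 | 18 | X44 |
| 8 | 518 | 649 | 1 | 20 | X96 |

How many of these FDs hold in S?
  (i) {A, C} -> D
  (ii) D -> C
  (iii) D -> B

(i) {A, C} -> D: (A=517, C=1): rows 2, 4 → D takes values {18, 20} — violation; (A=518, C=1): rows 6, 8 → D takes values {18, 20} — violation — fails.
(ii) D -> C: D=18: rows 2, 3, 6, 7 → C takes values {1, 11} — violation — fails.
(iii) D -> B: D=22: rows 1, 5 → B takes values {657, 658} — violation; D=18: rows 2, 3, 6, 7 → B takes values {658, 657} — violation — fails.
None of the 3 dependencies hold.

0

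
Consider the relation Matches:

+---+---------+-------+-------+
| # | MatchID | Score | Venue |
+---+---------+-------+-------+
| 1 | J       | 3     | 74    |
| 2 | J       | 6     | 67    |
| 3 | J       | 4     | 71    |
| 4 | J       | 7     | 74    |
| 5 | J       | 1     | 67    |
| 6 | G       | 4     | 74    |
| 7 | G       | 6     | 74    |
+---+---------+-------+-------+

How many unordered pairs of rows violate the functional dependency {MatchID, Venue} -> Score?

(MatchID=J, Venue=74): violating pairs (1,4) — 1 pair.
(MatchID=J, Venue=67): violating pairs (2,5) — 1 pair.
(MatchID=G, Venue=74): violating pairs (6,7) — 1 pair.

3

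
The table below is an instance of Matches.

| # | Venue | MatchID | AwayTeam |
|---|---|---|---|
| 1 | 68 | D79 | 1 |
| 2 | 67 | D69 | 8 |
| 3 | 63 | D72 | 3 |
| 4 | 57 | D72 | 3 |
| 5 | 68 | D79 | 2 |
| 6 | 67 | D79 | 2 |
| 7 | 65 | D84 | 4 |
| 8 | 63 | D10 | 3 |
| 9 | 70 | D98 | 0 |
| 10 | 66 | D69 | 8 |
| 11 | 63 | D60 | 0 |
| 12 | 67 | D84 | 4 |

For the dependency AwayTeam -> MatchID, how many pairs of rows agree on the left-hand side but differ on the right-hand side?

3

AwayTeam=8: all 2 rows agree on MatchID — 0 pairs.
AwayTeam=3: violating pairs (3,8), (4,8) — 2 pairs.
AwayTeam=2: all 2 rows agree on MatchID — 0 pairs.
AwayTeam=4: all 2 rows agree on MatchID — 0 pairs.
AwayTeam=0: violating pairs (9,11) — 1 pair.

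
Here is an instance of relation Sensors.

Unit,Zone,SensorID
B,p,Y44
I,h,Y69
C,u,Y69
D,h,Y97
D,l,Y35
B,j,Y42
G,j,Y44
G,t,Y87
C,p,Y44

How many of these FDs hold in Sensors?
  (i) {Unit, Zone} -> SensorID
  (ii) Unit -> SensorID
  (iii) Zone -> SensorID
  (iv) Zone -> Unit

1

(i) {Unit, Zone} -> SensorID: every LHS value maps to a single RHS value — holds.
(ii) Unit -> SensorID: Unit=B: 2 rows → SensorID takes values {Y44, Y42} — violation; Unit=C: 2 rows → SensorID takes values {Y69, Y44} — violation; Unit=D: 2 rows → SensorID takes values {Y97, Y35} — violation; Unit=G: 2 rows → SensorID takes values {Y44, Y87} — violation — fails.
(iii) Zone -> SensorID: Zone=h: 2 rows → SensorID takes values {Y69, Y97} — violation; Zone=j: 2 rows → SensorID takes values {Y42, Y44} — violation — fails.
(iv) Zone -> Unit: Zone=p: 2 rows → Unit takes values {B, C} — violation; Zone=h: 2 rows → Unit takes values {I, D} — violation; Zone=j: 2 rows → Unit takes values {B, G} — violation — fails.
1 of the 4 dependencies holds.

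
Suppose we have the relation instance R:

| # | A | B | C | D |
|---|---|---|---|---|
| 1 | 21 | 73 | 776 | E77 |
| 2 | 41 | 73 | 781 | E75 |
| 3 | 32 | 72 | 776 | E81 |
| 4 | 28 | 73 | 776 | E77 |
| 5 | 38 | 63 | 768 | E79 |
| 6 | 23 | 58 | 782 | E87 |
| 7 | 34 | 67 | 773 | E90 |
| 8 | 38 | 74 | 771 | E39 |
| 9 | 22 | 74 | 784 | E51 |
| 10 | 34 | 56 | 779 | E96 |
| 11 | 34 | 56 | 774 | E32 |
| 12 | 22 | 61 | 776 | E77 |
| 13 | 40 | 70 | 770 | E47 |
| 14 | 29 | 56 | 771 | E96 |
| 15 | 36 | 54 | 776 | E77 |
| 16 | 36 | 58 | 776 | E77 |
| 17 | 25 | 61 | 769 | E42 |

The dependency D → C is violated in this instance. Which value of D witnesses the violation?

E96

D=E77: rows 1, 4, 12, 15, 16 → C = 776, 776, 776, 776, 776 ✓
D=E75: row 2 → C = 781 ✓
D=E81: row 3 → C = 776 ✓
D=E79: row 5 → C = 768 ✓
D=E87: row 6 → C = 782 ✓
D=E90: row 7 → C = 773 ✓
D=E39: row 8 → C = 771 ✓
D=E51: row 9 → C = 784 ✓
D=E96: rows 10, 14 → C takes values {779, 771} — violation
D=E32: row 11 → C = 774 ✓
D=E47: row 13 → C = 770 ✓
D=E42: row 17 → C = 769 ✓
The only D value with inconsistent C is D=E96.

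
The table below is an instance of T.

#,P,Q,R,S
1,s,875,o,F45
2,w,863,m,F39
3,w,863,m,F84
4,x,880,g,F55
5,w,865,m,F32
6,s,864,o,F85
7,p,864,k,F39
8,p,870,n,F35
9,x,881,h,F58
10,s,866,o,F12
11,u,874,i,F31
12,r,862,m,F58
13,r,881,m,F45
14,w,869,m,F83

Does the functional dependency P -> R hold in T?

P=s: rows 1, 6, 10 → R = o, o, o ✓
P=w: rows 2, 3, 5, 14 → R = m, m, m, m ✓
P=x: rows 4, 9 → R takes values {g, h} — violation
P=p: rows 7, 8 → R takes values {k, n} — violation
P=u: row 11 → R = i ✓
P=r: rows 12, 13 → R = m, m ✓
Two rows agree on P but differ on R, so P -> R does not hold.

No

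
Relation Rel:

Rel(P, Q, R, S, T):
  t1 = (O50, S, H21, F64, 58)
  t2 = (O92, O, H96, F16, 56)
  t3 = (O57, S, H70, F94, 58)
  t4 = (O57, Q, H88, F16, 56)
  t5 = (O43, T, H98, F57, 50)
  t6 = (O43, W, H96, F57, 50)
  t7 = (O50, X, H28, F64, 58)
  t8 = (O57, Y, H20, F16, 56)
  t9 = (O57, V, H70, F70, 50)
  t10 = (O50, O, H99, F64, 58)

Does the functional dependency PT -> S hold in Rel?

Yes

(P=O50, T=58): rows 1, 7, 10 → S = F64, F64, F64 ✓
(P=O92, T=56): row 2 → S = F16 ✓
(P=O57, T=58): row 3 → S = F94 ✓
(P=O57, T=56): rows 4, 8 → S = F16, F16 ✓
(P=O43, T=50): rows 5, 6 → S = F57, F57 ✓
(P=O57, T=50): row 9 → S = F70 ✓
Every PT value is associated with a single S value, so PT -> S holds.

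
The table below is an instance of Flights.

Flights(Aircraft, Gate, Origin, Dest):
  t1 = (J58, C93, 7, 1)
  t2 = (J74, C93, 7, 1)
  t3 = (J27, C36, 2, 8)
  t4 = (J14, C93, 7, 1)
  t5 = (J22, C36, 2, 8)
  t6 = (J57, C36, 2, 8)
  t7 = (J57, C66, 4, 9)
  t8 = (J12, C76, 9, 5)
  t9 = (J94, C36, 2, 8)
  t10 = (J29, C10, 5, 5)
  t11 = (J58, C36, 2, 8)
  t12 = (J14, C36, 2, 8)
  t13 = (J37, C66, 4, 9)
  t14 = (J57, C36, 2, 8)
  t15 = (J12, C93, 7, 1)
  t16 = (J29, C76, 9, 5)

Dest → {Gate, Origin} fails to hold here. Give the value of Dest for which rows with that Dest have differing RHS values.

5

Dest=1: rows 1, 2, 4, 15 → {Gate,Origin} = (C93, 7), (C93, 7), (C93, 7), (C93, 7) ✓
Dest=8: rows 3, 5, 6, 9, 11, 12, 14 → {Gate,Origin} = (C36, 2), (C36, 2), (C36, 2), (C36, 2), (C36, 2), (C36, 2), (C36, 2) ✓
Dest=9: rows 7, 13 → {Gate,Origin} = (C66, 4), (C66, 4) ✓
Dest=5: rows 8, 10, 16 → {Gate,Origin} takes values {(C76, 9), (C10, 5)} — violation
The only Dest value with inconsistent RHS is Dest=5.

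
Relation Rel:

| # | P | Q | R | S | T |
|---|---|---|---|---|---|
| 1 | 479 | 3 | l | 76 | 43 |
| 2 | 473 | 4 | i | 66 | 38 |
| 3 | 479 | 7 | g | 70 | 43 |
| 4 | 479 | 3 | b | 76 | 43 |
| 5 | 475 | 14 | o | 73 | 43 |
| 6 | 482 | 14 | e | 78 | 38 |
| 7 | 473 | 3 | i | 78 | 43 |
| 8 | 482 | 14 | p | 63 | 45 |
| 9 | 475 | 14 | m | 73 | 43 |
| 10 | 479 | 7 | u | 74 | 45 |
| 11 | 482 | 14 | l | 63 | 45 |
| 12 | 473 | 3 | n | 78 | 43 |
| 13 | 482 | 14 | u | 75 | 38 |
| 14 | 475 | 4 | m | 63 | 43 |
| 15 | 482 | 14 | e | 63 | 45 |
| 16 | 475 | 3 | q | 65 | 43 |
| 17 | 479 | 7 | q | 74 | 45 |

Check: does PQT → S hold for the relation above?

(P=479, Q=3, T=43): rows 1, 4 → S = 76, 76 ✓
(P=473, Q=4, T=38): row 2 → S = 66 ✓
(P=479, Q=7, T=43): row 3 → S = 70 ✓
(P=475, Q=14, T=43): rows 5, 9 → S = 73, 73 ✓
(P=482, Q=14, T=38): rows 6, 13 → S takes values {78, 75} — violation
(P=473, Q=3, T=43): rows 7, 12 → S = 78, 78 ✓
(P=482, Q=14, T=45): rows 8, 11, 15 → S = 63, 63, 63 ✓
(P=479, Q=7, T=45): rows 10, 17 → S = 74, 74 ✓
(P=475, Q=4, T=43): row 14 → S = 63 ✓
(P=475, Q=3, T=43): row 16 → S = 65 ✓
Two rows agree on PQT but differ on S, so PQT → S does not hold.

No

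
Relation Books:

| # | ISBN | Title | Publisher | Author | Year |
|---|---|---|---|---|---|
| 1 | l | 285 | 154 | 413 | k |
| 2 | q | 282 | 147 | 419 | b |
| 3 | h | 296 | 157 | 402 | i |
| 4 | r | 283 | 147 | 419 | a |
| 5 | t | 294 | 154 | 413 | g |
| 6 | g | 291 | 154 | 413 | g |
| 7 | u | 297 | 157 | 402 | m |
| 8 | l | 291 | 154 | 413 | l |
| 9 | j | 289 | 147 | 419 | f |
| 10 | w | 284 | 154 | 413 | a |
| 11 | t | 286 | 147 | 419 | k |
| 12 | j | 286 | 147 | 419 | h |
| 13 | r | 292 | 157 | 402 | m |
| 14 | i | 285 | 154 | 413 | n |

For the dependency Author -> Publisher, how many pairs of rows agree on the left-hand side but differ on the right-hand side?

Author=413: all 6 rows agree on Publisher — 0 pairs.
Author=419: all 5 rows agree on Publisher — 0 pairs.
Author=402: all 3 rows agree on Publisher — 0 pairs.

0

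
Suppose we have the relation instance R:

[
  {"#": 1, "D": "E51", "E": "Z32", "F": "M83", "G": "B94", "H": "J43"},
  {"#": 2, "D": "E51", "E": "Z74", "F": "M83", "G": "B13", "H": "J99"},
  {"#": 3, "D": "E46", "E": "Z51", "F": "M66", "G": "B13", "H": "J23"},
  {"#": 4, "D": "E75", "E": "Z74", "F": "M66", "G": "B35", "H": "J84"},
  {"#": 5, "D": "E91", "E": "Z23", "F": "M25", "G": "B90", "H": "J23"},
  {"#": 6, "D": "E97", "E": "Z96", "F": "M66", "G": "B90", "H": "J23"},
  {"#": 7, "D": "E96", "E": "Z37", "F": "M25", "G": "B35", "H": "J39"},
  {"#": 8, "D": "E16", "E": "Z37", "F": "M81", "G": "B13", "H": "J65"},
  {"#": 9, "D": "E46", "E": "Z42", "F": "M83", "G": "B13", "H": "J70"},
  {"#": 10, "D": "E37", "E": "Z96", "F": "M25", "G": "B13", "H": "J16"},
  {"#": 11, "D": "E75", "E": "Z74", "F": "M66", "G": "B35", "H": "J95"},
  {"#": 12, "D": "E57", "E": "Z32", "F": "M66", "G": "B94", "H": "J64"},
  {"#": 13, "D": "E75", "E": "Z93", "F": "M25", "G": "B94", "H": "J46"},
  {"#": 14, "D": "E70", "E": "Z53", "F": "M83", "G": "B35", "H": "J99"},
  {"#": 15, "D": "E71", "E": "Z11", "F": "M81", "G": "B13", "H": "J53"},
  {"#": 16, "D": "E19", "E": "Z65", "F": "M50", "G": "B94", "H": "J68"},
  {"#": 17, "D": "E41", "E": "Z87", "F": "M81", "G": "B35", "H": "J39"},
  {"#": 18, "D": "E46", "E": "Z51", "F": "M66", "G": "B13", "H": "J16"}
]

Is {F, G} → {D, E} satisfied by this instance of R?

No

(F=M83, G=B94): row 1 → {D,E} = (E51, Z32) ✓
(F=M83, G=B13): rows 2, 9 → {D,E} takes values {(E51, Z74), (E46, Z42)} — violation
(F=M66, G=B13): rows 3, 18 → {D,E} = (E46, Z51), (E46, Z51) ✓
(F=M66, G=B35): rows 4, 11 → {D,E} = (E75, Z74), (E75, Z74) ✓
(F=M25, G=B90): row 5 → {D,E} = (E91, Z23) ✓
(F=M66, G=B90): row 6 → {D,E} = (E97, Z96) ✓
(F=M25, G=B35): row 7 → {D,E} = (E96, Z37) ✓
(F=M81, G=B13): rows 8, 15 → {D,E} takes values {(E16, Z37), (E71, Z11)} — violation
(F=M25, G=B13): row 10 → {D,E} = (E37, Z96) ✓
(F=M66, G=B94): row 12 → {D,E} = (E57, Z32) ✓
(F=M25, G=B94): row 13 → {D,E} = (E75, Z93) ✓
(F=M83, G=B35): row 14 → {D,E} = (E70, Z53) ✓
(F=M50, G=B94): row 16 → {D,E} = (E19, Z65) ✓
(F=M81, G=B35): row 17 → {D,E} = (E41, Z87) ✓
Two rows agree on {F, G} but differ on {D, E}, so {F, G} → {D, E} does not hold.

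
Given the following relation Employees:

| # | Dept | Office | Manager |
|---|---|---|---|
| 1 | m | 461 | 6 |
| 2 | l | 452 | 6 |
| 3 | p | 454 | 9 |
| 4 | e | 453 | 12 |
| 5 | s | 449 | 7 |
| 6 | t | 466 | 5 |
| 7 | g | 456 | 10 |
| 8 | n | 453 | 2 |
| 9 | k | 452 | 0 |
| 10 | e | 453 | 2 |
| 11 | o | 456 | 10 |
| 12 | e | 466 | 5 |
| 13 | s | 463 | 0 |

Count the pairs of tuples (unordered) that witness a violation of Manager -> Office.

2

Manager=6: violating pairs (1,2) — 1 pair.
Manager=5: all 2 rows agree on Office — 0 pairs.
Manager=10: all 2 rows agree on Office — 0 pairs.
Manager=2: all 2 rows agree on Office — 0 pairs.
Manager=0: violating pairs (9,13) — 1 pair.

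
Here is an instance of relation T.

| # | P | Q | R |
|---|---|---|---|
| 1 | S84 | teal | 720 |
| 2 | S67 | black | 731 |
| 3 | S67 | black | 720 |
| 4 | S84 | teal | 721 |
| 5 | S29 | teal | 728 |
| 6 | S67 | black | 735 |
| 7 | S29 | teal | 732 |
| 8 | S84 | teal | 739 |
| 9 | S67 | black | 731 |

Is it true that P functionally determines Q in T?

Yes

P=S84: rows 1, 4, 8 → Q = teal, teal, teal ✓
P=S67: rows 2, 3, 6, 9 → Q = black, black, black, black ✓
P=S29: rows 5, 7 → Q = teal, teal ✓
Every P value is associated with a single Q value, so P → Q holds.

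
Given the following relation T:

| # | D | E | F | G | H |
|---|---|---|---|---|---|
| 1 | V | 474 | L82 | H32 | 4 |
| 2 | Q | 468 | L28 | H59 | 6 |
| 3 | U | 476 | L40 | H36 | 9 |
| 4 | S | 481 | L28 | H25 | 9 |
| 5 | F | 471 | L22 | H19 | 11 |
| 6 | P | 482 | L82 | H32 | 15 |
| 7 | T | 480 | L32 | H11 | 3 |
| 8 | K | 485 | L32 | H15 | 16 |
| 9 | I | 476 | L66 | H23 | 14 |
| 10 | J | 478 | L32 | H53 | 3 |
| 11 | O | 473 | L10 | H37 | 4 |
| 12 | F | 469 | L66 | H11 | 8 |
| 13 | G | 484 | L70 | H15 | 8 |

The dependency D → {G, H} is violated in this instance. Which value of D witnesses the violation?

D=V: row 1 → {G,H} = (H32, 4) ✓
D=Q: row 2 → {G,H} = (H59, 6) ✓
D=U: row 3 → {G,H} = (H36, 9) ✓
D=S: row 4 → {G,H} = (H25, 9) ✓
D=F: rows 5, 12 → {G,H} takes values {(H19, 11), (H11, 8)} — violation
D=P: row 6 → {G,H} = (H32, 15) ✓
D=T: row 7 → {G,H} = (H11, 3) ✓
D=K: row 8 → {G,H} = (H15, 16) ✓
D=I: row 9 → {G,H} = (H23, 14) ✓
D=J: row 10 → {G,H} = (H53, 3) ✓
D=O: row 11 → {G,H} = (H37, 4) ✓
D=G: row 13 → {G,H} = (H15, 8) ✓
The only D value with inconsistent RHS is D=F.

F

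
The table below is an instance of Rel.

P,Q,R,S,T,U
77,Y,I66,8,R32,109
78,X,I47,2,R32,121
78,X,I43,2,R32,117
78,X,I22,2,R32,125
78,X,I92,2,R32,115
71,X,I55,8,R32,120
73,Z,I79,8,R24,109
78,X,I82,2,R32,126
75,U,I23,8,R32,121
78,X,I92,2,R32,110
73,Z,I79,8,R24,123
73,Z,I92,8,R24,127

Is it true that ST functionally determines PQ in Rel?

No

(S=8, T=R32): 3 rows → {P,Q} takes values {(77, Y), (71, X), (75, U)} — violation
(S=2, T=R32): 6 rows → {P,Q} = (78, X), (78, X), (78, X), (78, X), (78, X), (78, X) ✓
(S=8, T=R24): 3 rows → {P,Q} = (73, Z), (73, Z), (73, Z) ✓
Two rows agree on ST but differ on PQ, so ST → PQ does not hold.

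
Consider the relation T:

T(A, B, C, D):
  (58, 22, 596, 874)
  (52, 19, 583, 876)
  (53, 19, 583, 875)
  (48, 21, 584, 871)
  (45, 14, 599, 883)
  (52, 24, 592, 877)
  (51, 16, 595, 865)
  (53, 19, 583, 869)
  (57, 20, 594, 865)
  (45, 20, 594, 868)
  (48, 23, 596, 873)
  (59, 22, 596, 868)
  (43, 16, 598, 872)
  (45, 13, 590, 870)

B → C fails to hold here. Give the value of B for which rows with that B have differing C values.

16

B=22: 2 rows → C = 596, 596 ✓
B=19: 3 rows → C = 583, 583, 583 ✓
B=21: 1 row → C = 584 ✓
B=14: 1 row → C = 599 ✓
B=24: 1 row → C = 592 ✓
B=16: 2 rows → C takes values {595, 598} — violation
B=20: 2 rows → C = 594, 594 ✓
B=23: 1 row → C = 596 ✓
B=13: 1 row → C = 590 ✓
The only B value with inconsistent C is B=16.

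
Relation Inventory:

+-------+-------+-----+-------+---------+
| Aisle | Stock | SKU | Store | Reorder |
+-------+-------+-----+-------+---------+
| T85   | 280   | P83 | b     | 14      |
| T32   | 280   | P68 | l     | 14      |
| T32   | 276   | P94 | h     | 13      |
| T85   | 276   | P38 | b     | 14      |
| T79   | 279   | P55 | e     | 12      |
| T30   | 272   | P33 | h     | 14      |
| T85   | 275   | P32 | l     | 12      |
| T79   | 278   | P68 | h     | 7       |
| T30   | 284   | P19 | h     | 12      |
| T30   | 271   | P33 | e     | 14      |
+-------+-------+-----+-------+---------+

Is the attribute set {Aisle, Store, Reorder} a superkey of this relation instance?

No

Two distinct rows share (Aisle=T85, Store=b, Reorder=14), so {Aisle, Store, Reorder} does not determine every attribute — not a superkey.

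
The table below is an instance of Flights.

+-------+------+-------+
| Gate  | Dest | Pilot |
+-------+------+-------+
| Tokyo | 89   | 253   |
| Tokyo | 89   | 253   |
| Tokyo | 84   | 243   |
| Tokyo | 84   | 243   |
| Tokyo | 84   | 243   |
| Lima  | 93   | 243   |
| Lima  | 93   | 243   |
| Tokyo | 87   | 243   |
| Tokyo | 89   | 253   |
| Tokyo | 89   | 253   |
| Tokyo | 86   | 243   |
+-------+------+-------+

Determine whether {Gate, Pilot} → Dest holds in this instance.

No

(Gate=Tokyo, Pilot=253): 4 rows → Dest = 89, 89, 89, 89 ✓
(Gate=Tokyo, Pilot=243): 5 rows → Dest takes values {84, 87, 86} — violation
(Gate=Lima, Pilot=243): 2 rows → Dest = 93, 93 ✓
Two rows agree on {Gate, Pilot} but differ on Dest, so {Gate, Pilot} → Dest does not hold.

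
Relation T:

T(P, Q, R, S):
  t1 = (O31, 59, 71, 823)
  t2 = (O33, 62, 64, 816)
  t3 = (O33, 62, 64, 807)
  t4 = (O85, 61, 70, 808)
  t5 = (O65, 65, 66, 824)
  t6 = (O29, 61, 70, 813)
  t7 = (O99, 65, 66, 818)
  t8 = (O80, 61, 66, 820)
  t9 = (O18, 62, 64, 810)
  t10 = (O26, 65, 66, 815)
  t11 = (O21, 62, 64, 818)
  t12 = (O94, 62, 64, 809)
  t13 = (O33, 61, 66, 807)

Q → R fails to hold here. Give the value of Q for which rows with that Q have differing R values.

Q=59: row 1 → R = 71 ✓
Q=62: rows 2, 3, 9, 11, 12 → R = 64, 64, 64, 64, 64 ✓
Q=61: rows 4, 6, 8, 13 → R takes values {70, 66} — violation
Q=65: rows 5, 7, 10 → R = 66, 66, 66 ✓
The only Q value with inconsistent R is Q=61.

61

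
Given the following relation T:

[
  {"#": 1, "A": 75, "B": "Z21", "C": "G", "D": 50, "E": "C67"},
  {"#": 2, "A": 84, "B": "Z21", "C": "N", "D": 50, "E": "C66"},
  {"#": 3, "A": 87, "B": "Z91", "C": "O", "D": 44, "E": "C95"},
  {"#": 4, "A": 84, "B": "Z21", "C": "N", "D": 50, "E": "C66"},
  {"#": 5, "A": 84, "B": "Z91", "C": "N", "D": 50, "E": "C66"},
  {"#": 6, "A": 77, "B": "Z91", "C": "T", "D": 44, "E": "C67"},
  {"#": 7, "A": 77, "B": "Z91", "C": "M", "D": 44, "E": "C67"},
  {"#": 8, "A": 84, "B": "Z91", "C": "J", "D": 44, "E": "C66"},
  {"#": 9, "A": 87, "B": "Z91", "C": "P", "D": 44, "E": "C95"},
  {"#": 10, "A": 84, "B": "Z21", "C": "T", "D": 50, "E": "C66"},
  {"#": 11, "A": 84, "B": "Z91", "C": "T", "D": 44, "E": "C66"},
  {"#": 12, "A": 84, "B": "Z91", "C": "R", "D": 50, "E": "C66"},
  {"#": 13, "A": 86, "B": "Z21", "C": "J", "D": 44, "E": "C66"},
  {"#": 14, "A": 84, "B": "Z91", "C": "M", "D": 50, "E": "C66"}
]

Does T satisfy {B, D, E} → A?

(B=Z21, D=50, E=C67): row 1 → A = 75 ✓
(B=Z21, D=50, E=C66): rows 2, 4, 10 → A = 84, 84, 84 ✓
(B=Z91, D=44, E=C95): rows 3, 9 → A = 87, 87 ✓
(B=Z91, D=50, E=C66): rows 5, 12, 14 → A = 84, 84, 84 ✓
(B=Z91, D=44, E=C67): rows 6, 7 → A = 77, 77 ✓
(B=Z91, D=44, E=C66): rows 8, 11 → A = 84, 84 ✓
(B=Z21, D=44, E=C66): row 13 → A = 86 ✓
Every {B, D, E} value is associated with a single A value, so {B, D, E} → A holds.

Yes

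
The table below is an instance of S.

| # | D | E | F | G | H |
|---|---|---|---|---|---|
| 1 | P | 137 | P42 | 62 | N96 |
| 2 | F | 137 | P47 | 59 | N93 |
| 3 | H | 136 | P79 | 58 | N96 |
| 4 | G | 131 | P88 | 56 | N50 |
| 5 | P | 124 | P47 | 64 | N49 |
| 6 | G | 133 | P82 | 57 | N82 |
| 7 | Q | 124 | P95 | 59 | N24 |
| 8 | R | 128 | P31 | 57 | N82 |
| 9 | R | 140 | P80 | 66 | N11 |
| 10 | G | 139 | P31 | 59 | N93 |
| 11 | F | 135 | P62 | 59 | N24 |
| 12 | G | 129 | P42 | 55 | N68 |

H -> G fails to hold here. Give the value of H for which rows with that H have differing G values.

H=N96: rows 1, 3 → G takes values {62, 58} — violation
H=N93: rows 2, 10 → G = 59, 59 ✓
H=N50: row 4 → G = 56 ✓
H=N49: row 5 → G = 64 ✓
H=N82: rows 6, 8 → G = 57, 57 ✓
H=N24: rows 7, 11 → G = 59, 59 ✓
H=N11: row 9 → G = 66 ✓
H=N68: row 12 → G = 55 ✓
The only H value with inconsistent G is H=N96.

N96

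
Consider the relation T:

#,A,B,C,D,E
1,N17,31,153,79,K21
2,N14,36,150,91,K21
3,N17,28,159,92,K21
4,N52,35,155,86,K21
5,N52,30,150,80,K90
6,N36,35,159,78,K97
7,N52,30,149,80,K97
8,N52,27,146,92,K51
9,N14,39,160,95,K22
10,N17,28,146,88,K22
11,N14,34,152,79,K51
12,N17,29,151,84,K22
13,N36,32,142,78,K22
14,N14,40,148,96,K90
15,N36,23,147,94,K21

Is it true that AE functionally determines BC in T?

(A=N17, E=K21): rows 1, 3 → {B,C} takes values {(31, 153), (28, 159)} — violation
(A=N14, E=K21): row 2 → {B,C} = (36, 150) ✓
(A=N52, E=K21): row 4 → {B,C} = (35, 155) ✓
(A=N52, E=K90): row 5 → {B,C} = (30, 150) ✓
(A=N36, E=K97): row 6 → {B,C} = (35, 159) ✓
(A=N52, E=K97): row 7 → {B,C} = (30, 149) ✓
(A=N52, E=K51): row 8 → {B,C} = (27, 146) ✓
(A=N14, E=K22): row 9 → {B,C} = (39, 160) ✓
(A=N17, E=K22): rows 10, 12 → {B,C} takes values {(28, 146), (29, 151)} — violation
(A=N14, E=K51): row 11 → {B,C} = (34, 152) ✓
(A=N36, E=K22): row 13 → {B,C} = (32, 142) ✓
(A=N14, E=K90): row 14 → {B,C} = (40, 148) ✓
(A=N36, E=K21): row 15 → {B,C} = (23, 147) ✓
Two rows agree on AE but differ on BC, so AE -> BC does not hold.

No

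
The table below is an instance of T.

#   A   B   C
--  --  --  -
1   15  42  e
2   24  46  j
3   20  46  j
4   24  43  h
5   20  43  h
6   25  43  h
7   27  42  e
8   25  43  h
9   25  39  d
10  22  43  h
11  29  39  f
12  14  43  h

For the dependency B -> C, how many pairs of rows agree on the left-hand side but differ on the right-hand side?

B=42: all 2 rows agree on C — 0 pairs.
B=46: all 2 rows agree on C — 0 pairs.
B=43: all 6 rows agree on C — 0 pairs.
B=39: violating pairs (9,11) — 1 pair.

1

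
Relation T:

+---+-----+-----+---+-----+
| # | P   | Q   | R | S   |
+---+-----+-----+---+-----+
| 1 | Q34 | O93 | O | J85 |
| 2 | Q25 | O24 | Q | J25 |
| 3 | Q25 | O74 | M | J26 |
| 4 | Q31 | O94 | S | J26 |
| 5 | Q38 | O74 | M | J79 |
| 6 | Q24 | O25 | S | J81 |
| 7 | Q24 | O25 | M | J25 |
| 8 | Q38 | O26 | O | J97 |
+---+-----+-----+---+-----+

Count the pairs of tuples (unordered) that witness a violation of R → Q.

R=O: violating pairs (1,8) — 1 pair.
R=M: violating pairs (3,7), (5,7) — 2 pairs.
R=S: violating pairs (4,6) — 1 pair.

4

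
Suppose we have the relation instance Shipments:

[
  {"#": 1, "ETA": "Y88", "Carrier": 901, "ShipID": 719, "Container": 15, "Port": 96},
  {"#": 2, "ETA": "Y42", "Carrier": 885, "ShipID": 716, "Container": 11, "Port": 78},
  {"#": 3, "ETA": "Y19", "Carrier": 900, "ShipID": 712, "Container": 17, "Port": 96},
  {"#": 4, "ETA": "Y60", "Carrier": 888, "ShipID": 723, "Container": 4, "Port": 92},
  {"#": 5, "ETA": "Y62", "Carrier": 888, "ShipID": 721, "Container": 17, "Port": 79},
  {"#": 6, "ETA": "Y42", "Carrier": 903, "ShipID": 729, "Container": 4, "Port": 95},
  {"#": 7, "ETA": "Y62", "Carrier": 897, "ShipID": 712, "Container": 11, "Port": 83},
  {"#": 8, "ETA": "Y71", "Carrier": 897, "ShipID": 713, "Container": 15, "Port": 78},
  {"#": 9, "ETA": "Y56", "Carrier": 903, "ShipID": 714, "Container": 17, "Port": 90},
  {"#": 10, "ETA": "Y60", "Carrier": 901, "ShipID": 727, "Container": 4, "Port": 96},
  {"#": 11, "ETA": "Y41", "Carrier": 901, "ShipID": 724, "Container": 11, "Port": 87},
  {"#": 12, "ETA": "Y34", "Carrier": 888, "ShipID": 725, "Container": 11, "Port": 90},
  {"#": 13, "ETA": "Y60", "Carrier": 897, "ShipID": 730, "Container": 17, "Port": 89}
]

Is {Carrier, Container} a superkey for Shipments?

Yes

All 13 rows have distinct {Carrier, Container} values, so {Carrier, Container} → (all attributes) holds and {Carrier, Container} is a superkey.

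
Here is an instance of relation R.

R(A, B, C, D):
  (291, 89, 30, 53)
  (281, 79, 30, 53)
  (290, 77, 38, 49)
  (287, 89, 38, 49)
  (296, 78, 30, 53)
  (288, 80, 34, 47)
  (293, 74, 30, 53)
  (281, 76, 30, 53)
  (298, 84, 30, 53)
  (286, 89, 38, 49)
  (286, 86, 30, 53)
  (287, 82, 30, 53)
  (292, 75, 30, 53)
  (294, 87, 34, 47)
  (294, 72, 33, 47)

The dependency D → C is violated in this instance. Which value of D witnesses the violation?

D=53: 9 rows → C = 30, 30, 30, 30, 30, 30, 30, 30, 30 ✓
D=49: 3 rows → C = 38, 38, 38 ✓
D=47: 3 rows → C takes values {34, 33} — violation
The only D value with inconsistent C is D=47.

47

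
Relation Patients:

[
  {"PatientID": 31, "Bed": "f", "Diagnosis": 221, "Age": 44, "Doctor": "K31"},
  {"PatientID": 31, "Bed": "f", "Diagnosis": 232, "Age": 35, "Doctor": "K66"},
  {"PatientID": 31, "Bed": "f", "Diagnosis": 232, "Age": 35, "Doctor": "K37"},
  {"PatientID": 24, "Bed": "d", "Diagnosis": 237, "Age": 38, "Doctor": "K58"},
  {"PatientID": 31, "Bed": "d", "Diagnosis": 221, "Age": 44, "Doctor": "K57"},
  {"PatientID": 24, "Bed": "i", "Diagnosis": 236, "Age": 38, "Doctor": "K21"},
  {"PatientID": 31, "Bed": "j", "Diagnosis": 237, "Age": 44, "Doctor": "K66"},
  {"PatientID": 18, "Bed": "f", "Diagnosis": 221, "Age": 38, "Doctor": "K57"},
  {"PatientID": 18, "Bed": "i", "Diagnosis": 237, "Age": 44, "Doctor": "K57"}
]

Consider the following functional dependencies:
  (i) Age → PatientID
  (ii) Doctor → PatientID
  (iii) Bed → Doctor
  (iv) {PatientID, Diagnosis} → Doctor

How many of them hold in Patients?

0

(i) Age → PatientID: Age=44: 4 rows → PatientID takes values {31, 18} — violation; Age=38: 3 rows → PatientID takes values {24, 18} — violation — fails.
(ii) Doctor → PatientID: Doctor=K57: 3 rows → PatientID takes values {31, 18} — violation — fails.
(iii) Bed → Doctor: Bed=f: 4 rows → Doctor takes values {K31, K66, K37, K57} — violation; Bed=d: 2 rows → Doctor takes values {K58, K57} — violation; Bed=i: 2 rows → Doctor takes values {K21, K57} — violation — fails.
(iv) {PatientID, Diagnosis} → Doctor: (PatientID=31, Diagnosis=221): 2 rows → Doctor takes values {K31, K57} — violation; (PatientID=31, Diagnosis=232): 2 rows → Doctor takes values {K66, K37} — violation — fails.
None of the 4 dependencies hold.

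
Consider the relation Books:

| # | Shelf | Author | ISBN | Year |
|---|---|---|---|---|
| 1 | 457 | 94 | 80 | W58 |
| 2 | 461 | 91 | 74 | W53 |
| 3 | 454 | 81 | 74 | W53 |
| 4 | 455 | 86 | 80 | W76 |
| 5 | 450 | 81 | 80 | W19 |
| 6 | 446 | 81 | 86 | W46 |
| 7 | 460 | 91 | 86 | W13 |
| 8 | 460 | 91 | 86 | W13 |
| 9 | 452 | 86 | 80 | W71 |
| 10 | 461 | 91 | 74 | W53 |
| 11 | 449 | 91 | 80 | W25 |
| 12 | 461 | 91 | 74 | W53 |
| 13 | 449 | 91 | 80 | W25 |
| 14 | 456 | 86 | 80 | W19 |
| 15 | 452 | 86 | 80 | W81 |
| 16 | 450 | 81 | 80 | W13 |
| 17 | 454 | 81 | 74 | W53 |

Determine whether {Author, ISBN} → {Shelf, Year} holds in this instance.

(Author=94, ISBN=80): row 1 → {Shelf,Year} = (457, W58) ✓
(Author=91, ISBN=74): rows 2, 10, 12 → {Shelf,Year} = (461, W53), (461, W53), (461, W53) ✓
(Author=81, ISBN=74): rows 3, 17 → {Shelf,Year} = (454, W53), (454, W53) ✓
(Author=86, ISBN=80): rows 4, 9, 14, 15 → {Shelf,Year} takes values {(455, W76), (452, W71), (456, W19), (452, W81)} — violation
(Author=81, ISBN=80): rows 5, 16 → {Shelf,Year} takes values {(450, W19), (450, W13)} — violation
(Author=81, ISBN=86): row 6 → {Shelf,Year} = (446, W46) ✓
(Author=91, ISBN=86): rows 7, 8 → {Shelf,Year} = (460, W13), (460, W13) ✓
(Author=91, ISBN=80): rows 11, 13 → {Shelf,Year} = (449, W25), (449, W25) ✓
Two rows agree on {Author, ISBN} but differ on {Shelf, Year}, so {Author, ISBN} → {Shelf, Year} does not hold.

No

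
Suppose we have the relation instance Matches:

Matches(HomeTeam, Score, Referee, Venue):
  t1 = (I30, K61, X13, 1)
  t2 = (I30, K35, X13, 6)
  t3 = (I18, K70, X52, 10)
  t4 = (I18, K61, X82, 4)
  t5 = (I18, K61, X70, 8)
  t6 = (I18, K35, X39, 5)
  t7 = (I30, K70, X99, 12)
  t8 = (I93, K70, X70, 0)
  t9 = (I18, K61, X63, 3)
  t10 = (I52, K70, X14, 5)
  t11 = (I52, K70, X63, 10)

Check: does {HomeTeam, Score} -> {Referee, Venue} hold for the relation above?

(HomeTeam=I30, Score=K61): row 1 → {Referee,Venue} = (X13, 1) ✓
(HomeTeam=I30, Score=K35): row 2 → {Referee,Venue} = (X13, 6) ✓
(HomeTeam=I18, Score=K70): row 3 → {Referee,Venue} = (X52, 10) ✓
(HomeTeam=I18, Score=K61): rows 4, 5, 9 → {Referee,Venue} takes values {(X82, 4), (X70, 8), (X63, 3)} — violation
(HomeTeam=I18, Score=K35): row 6 → {Referee,Venue} = (X39, 5) ✓
(HomeTeam=I30, Score=K70): row 7 → {Referee,Venue} = (X99, 12) ✓
(HomeTeam=I93, Score=K70): row 8 → {Referee,Venue} = (X70, 0) ✓
(HomeTeam=I52, Score=K70): rows 10, 11 → {Referee,Venue} takes values {(X14, 5), (X63, 10)} — violation
Two rows agree on {HomeTeam, Score} but differ on {Referee, Venue}, so {HomeTeam, Score} -> {Referee, Venue} does not hold.

No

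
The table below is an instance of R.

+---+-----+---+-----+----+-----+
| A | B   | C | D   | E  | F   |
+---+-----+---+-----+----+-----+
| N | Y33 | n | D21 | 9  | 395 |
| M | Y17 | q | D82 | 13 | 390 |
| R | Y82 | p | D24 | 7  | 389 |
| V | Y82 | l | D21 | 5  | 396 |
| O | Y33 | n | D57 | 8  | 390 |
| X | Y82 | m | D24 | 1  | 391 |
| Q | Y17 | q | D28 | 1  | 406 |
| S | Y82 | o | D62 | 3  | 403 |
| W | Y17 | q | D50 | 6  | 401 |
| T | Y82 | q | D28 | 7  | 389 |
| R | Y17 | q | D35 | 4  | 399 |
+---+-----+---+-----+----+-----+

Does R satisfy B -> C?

B=Y33: 2 rows → C = n, n ✓
B=Y17: 4 rows → C = q, q, q, q ✓
B=Y82: 5 rows → C takes values {p, l, m, o, q} — violation
Two rows agree on B but differ on C, so B -> C does not hold.

No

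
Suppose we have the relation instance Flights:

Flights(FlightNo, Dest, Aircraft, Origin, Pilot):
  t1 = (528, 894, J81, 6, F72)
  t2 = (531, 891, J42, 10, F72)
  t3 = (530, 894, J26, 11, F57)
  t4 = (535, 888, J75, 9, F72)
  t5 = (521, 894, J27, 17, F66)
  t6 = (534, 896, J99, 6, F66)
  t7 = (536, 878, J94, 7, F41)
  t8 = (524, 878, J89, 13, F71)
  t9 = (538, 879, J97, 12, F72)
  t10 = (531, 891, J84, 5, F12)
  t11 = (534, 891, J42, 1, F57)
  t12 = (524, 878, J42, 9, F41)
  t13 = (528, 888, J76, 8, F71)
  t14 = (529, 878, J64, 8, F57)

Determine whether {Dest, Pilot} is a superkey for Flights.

Rows 7 and 12 have the same {Dest, Pilot} value (Dest=878, Pilot=F41) but are distinct tuples, so {Dest, Pilot} does not determine every attribute — not a superkey.

No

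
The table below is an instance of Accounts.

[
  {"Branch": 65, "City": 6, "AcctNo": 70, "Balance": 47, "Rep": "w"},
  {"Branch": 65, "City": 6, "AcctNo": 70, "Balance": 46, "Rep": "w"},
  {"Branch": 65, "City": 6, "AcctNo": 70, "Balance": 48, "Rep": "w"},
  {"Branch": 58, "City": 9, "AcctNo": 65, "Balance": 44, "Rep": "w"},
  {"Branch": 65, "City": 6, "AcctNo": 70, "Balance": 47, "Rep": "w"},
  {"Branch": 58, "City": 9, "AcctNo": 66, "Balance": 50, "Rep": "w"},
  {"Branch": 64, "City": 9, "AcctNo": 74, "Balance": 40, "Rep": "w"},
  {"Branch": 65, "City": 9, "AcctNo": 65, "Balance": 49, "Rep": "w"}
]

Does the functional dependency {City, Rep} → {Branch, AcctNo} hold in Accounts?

No

(City=6, Rep=w): 4 rows → {Branch,AcctNo} = (65, 70), (65, 70), (65, 70), (65, 70) ✓
(City=9, Rep=w): 4 rows → {Branch,AcctNo} takes values {(58, 65), (58, 66), (64, 74), (65, 65)} — violation
Two rows agree on {City, Rep} but differ on {Branch, AcctNo}, so {City, Rep} → {Branch, AcctNo} does not hold.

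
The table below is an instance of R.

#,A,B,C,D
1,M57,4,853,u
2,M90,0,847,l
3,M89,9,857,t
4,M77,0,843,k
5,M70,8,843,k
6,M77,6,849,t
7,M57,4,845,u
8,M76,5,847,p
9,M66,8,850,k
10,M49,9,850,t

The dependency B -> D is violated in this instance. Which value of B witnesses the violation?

0

B=4: rows 1, 7 → D = u, u ✓
B=0: rows 2, 4 → D takes values {l, k} — violation
B=9: rows 3, 10 → D = t, t ✓
B=8: rows 5, 9 → D = k, k ✓
B=6: row 6 → D = t ✓
B=5: row 8 → D = p ✓
The only B value with inconsistent D is B=0.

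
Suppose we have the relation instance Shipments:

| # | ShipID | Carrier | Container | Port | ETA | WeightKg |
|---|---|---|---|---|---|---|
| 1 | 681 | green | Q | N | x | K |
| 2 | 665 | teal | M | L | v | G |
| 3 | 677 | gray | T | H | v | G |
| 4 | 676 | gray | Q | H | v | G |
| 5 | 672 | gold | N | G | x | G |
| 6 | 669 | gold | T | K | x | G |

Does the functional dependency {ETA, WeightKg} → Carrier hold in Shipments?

No

(ETA=x, WeightKg=K): row 1 → Carrier = green ✓
(ETA=v, WeightKg=G): rows 2, 3, 4 → Carrier takes values {teal, gray} — violation
(ETA=x, WeightKg=G): rows 5, 6 → Carrier = gold, gold ✓
Two rows agree on {ETA, WeightKg} but differ on Carrier, so {ETA, WeightKg} → Carrier does not hold.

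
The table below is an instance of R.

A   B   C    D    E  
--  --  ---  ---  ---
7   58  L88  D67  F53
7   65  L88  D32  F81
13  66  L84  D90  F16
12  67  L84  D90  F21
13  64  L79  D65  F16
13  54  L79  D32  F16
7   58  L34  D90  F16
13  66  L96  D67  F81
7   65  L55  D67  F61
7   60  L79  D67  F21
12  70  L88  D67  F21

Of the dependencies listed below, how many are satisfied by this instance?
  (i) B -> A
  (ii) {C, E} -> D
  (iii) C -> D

1

(i) B -> A: every LHS value maps to a single RHS value — holds.
(ii) {C, E} -> D: (C=L79, E=F16): 2 rows → D takes values {D65, D32} — violation — fails.
(iii) C -> D: C=L88: 3 rows → D takes values {D67, D32} — violation; C=L79: 3 rows → D takes values {D65, D32, D67} — violation — fails.
1 of the 3 dependencies holds.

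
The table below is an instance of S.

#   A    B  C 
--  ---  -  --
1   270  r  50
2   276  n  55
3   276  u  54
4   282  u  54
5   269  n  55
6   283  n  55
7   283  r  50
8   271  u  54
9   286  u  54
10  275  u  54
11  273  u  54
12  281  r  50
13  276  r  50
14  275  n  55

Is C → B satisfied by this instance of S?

Yes

C=50: rows 1, 7, 12, 13 → B = r, r, r, r ✓
C=55: rows 2, 5, 6, 14 → B = n, n, n, n ✓
C=54: rows 3, 4, 8, 9, 10, 11 → B = u, u, u, u, u, u ✓
Every C value is associated with a single B value, so C → B holds.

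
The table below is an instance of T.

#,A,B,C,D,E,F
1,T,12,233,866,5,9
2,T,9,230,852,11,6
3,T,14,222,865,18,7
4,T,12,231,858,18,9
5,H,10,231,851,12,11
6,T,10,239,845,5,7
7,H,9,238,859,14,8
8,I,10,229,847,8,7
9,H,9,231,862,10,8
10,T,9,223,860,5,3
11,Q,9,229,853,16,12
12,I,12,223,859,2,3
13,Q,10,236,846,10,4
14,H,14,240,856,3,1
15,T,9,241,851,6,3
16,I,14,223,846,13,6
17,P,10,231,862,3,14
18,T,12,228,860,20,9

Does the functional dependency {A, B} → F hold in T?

No

(A=T, B=12): rows 1, 4, 18 → F = 9, 9, 9 ✓
(A=T, B=9): rows 2, 10, 15 → F takes values {6, 3} — violation
(A=T, B=14): row 3 → F = 7 ✓
(A=H, B=10): row 5 → F = 11 ✓
(A=T, B=10): row 6 → F = 7 ✓
(A=H, B=9): rows 7, 9 → F = 8, 8 ✓
(A=I, B=10): row 8 → F = 7 ✓
(A=Q, B=9): row 11 → F = 12 ✓
(A=I, B=12): row 12 → F = 3 ✓
(A=Q, B=10): row 13 → F = 4 ✓
(A=H, B=14): row 14 → F = 1 ✓
(A=I, B=14): row 16 → F = 6 ✓
(A=P, B=10): row 17 → F = 14 ✓
Two rows agree on {A, B} but differ on F, so {A, B} → F does not hold.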